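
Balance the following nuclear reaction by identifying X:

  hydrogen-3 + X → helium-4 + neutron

Conserve mass number: 3 + A = 4 + 1, so A = 2.
Conserve atomic number: 1 + Z = 2 + 0, so Z = 1.
A = 2 and Z = 1 is hydrogen-2 — a deuteron.

deuteron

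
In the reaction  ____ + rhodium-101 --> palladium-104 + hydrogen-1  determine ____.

alpha particle

Conserve mass number: A + 101 = 104 + 1, so A = 4.
Conserve atomic number: Z + 45 = 46 + 1, so Z = 2.
A = 4 and Z = 2 is helium-4 — an alpha particle.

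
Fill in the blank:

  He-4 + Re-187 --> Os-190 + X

proton

Conserve mass number: 4 + 187 = 190 + A, so A = 1.
Conserve atomic number: 2 + 75 = 76 + Z, so Z = 1.
A = 1 and Z = 1 is H-1 — a proton.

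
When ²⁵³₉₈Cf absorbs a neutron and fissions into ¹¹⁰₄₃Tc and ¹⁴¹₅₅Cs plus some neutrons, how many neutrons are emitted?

Conserve mass number: 254 = 110 + 141 + k, so k = 254 − 251 = 3.
Check atomic number: 98 = 43 + 55 + 0 = 98. ✓

3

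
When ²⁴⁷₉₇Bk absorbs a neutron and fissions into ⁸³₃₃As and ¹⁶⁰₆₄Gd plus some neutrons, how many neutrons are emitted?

Conserve mass number: 248 = 83 + 160 + k, so k = 248 − 243 = 5.
Check atomic number: 97 = 33 + 64 + 0 = 97. ✓

5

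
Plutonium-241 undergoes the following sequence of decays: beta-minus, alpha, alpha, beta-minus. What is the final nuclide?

Start: (A, Z) = (241, 94).
After β⁻: (241, 95).
After α: (237, 93).
After α: (233, 91).
After β⁻: (233, 92).
Z = 92 is uranium.

U-233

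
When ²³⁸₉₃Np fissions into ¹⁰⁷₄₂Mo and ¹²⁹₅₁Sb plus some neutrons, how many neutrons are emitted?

2

Conserve mass number: 238 = 107 + 129 + k, so k = 238 − 236 = 2.
Check atomic number: 93 = 42 + 51 + 0 = 93. ✓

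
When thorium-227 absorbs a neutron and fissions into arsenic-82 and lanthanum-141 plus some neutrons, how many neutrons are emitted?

5

Conserve mass number: 228 = 82 + 141 + k, so k = 228 − 223 = 5.
Check atomic number: 90 = 33 + 57 + 0 = 90. ✓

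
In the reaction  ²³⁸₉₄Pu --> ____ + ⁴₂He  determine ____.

U-234

Conserve mass number: 238 = A + 4, so A = 234.
Conserve atomic number: 94 = Z + 2, so Z = 92.
Z = 92 is uranium, so the species is ²³⁴₉₂U.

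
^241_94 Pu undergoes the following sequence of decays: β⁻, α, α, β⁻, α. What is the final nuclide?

Th-229

Start: (A, Z) = (241, 94).
After β⁻: (241, 95).
After α: (237, 93).
After α: (233, 91).
After β⁻: (233, 92).
After α: (229, 90).
Z = 90 is thorium.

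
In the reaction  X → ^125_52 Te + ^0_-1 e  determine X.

Sb-125

Conserve mass number: A = 125 + 0, so A = 125.
Conserve atomic number: Z = 52 − 1, so Z = 51.
Z = 51 is antimony, so the species is ^125_51 Sb.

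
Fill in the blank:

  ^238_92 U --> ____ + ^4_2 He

Conserve mass number: 238 = A + 4, so A = 234.
Conserve atomic number: 92 = Z + 2, so Z = 90.
Z = 90 is thorium, so the species is ^234_90 Th.

Th-234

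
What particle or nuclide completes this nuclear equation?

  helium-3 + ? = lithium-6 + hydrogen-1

alpha particle

Conserve mass number: 3 + A = 6 + 1, so A = 4.
Conserve atomic number: 2 + Z = 3 + 1, so Z = 2.
A = 4 and Z = 2 is helium-4 — an alpha particle.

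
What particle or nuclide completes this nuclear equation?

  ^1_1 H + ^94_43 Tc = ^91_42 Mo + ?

alpha particle

Conserve mass number: 1 + 94 = 91 + A, so A = 4.
Conserve atomic number: 1 + 43 = 42 + Z, so Z = 2.
A = 4 and Z = 2 is ^4_2 He — an alpha particle.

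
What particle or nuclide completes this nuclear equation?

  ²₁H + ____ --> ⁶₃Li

Conserve mass number: 2 + A = 6, so A = 4.
Conserve atomic number: 1 + Z = 3, so Z = 2.
A = 4 and Z = 2 is ⁴₂He — an alpha particle.

alpha particle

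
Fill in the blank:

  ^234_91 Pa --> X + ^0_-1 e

U-234

Conserve mass number: 234 = A + 0, so A = 234.
Conserve atomic number: 91 = Z − 1, so Z = 92.
Z = 92 is uranium, so the species is ^234_92 U.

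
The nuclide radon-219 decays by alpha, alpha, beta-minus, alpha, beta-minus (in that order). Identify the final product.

Start: (A, Z) = (219, 86).
After α: (215, 84).
After α: (211, 82).
After β⁻: (211, 83).
After α: (207, 81).
After β⁻: (207, 82).
Z = 82 is lead.

Pb-207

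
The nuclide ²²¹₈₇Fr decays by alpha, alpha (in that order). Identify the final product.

Bi-213

Start: (A, Z) = (221, 87).
After α: (217, 85).
After α: (213, 83).
Z = 83 is bismuth.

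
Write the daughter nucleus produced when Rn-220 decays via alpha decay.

Alpha decay: mass number changes by -4, atomic number by -2.
A: 220 − 4 = 216; Z: 86 − 2 = 84.
Z = 84 is polonium, so the daughter is Po-216.

Po-216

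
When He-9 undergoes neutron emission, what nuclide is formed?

Neutron emission: mass number changes by -1, atomic number by +0.
A: 9 − 1 = 8; Z: 2 = 2.
Z = 2 is helium, so the daughter is He-8.

He-8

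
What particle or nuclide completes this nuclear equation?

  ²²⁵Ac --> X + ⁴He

Fr-221

Conserve mass number: 225 = A + 4, so A = 221.
Conserve atomic number: 89 = Z + 2, so Z = 87.
Z = 87 is francium, so the species is ²²¹Fr.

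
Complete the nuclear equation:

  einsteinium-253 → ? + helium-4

Conserve mass number: 253 = A + 4, so A = 249.
Conserve atomic number: 99 = Z + 2, so Z = 97.
Z = 97 is berkelium, so the species is berkelium-249.

Bk-249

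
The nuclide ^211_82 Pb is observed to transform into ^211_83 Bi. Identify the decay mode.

beta-minus decay

ΔA = 211 − 211 = 0; ΔZ = 83 − 82 = +1.
A is unchanged and Z rises by 1 — a neutron has become a proton (β⁻ decay).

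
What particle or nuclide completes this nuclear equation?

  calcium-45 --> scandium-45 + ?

Conserve mass number: 45 = 45 + A, so A = 0.
Conserve atomic number: 20 = 21 + Z, so Z = -1.
A = 0 and Z = -1 is e⁻ — a beta-minus particle.

beta-minus particle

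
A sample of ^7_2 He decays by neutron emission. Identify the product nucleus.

Neutron emission: mass number changes by -1, atomic number by +0.
A: 7 − 1 = 6; Z: 2 = 2.
Z = 2 is helium, so the daughter is ^6_2 He.

He-6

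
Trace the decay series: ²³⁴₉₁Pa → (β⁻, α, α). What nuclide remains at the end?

Ra-226

Start: (A, Z) = (234, 91).
After β⁻: (234, 92).
After α: (230, 90).
After α: (226, 88).
Z = 88 is radium.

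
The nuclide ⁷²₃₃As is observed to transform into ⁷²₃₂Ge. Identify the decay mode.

ΔA = 72 − 72 = 0; ΔZ = 32 − 33 = -1.
A is unchanged and Z drops by 1 — a proton has become a neutron (β⁺ emission or electron capture).

beta-plus decay or electron capture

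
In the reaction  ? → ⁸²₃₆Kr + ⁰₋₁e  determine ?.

Conserve mass number: A = 82 + 0, so A = 82.
Conserve atomic number: Z = 36 − 1, so Z = 35.
Z = 35 is bromine, so the species is ⁸²₃₅Br.

Br-82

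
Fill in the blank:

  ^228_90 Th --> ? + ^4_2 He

Ra-224

Conserve mass number: 228 = A + 4, so A = 224.
Conserve atomic number: 90 = Z + 2, so Z = 88.
Z = 88 is radium, so the species is ^224_88 Ra.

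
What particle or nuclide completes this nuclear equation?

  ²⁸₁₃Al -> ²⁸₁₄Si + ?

Conserve mass number: 28 = 28 + A, so A = 0.
Conserve atomic number: 13 = 14 + Z, so Z = -1.
A = 0 and Z = -1 is ⁰₋₁e — a beta-minus particle.

beta-minus particle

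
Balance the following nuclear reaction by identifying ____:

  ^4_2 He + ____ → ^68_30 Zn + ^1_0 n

Ni-65

Conserve mass number: 4 + A = 68 + 1, so A = 65.
Conserve atomic number: 2 + Z = 30 + 0, so Z = 28.
Z = 28 is nickel, so the species is ^65_28 Ni.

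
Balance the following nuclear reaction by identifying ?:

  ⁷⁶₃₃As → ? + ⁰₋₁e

Conserve mass number: 76 = A + 0, so A = 76.
Conserve atomic number: 33 = Z − 1, so Z = 34.
Z = 34 is selenium, so the species is ⁷⁶₃₄Se.

Se-76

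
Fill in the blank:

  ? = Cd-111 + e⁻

Ag-111

Conserve mass number: A = 111 + 0, so A = 111.
Conserve atomic number: Z = 48 − 1, so Z = 47.
Z = 47 is silver, so the species is Ag-111.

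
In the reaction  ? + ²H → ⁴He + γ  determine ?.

Conserve mass number: A + 2 = 4 + 0, so A = 2.
Conserve atomic number: Z + 1 = 2 + 0, so Z = 1.
A = 2 and Z = 1 is ²H — a deuteron.

deuteron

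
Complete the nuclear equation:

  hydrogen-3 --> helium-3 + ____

beta-minus particle

Conserve mass number: 3 = 3 + A, so A = 0.
Conserve atomic number: 1 = 2 + Z, so Z = -1.
A = 0 and Z = -1 is e⁻ — a beta-minus particle.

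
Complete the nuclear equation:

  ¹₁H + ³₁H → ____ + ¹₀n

Conserve mass number: 1 + 3 = A + 1, so A = 3.
Conserve atomic number: 1 + 1 = Z + 0, so Z = 2.
Z = 2 is helium, so the species is ³₂He.

He-3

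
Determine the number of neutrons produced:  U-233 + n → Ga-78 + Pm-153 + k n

Conserve mass number: 234 = 78 + 153 + k, so k = 234 − 231 = 3.
Check atomic number: 92 = 31 + 61 + 0 = 92. ✓

3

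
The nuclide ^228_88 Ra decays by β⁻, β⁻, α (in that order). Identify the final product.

Ra-224

Start: (A, Z) = (228, 88).
After β⁻: (228, 89).
After β⁻: (228, 90).
After α: (224, 88).
Z = 88 is radium.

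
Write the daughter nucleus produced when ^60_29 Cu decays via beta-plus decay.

Beta-plus decay: mass number changes by +0, atomic number by -1.
A: 60 = 60; Z: 29 − 1 = 28.
Z = 28 is nickel, so the daughter is ^60_28 Ni.

Ni-60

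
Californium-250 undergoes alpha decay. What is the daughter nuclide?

Alpha decay: mass number changes by -4, atomic number by -2.
A: 250 − 4 = 246; Z: 98 − 2 = 96.
Z = 96 is curium, so the daughter is curium-246.

Cm-246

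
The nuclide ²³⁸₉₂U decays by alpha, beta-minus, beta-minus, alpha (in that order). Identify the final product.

Th-230

Start: (A, Z) = (238, 92).
After α: (234, 90).
After β⁻: (234, 91).
After β⁻: (234, 92).
After α: (230, 90).
Z = 90 is thorium.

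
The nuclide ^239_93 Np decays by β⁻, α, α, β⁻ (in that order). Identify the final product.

Start: (A, Z) = (239, 93).
After β⁻: (239, 94).
After α: (235, 92).
After α: (231, 90).
After β⁻: (231, 91).
Z = 91 is protactinium.

Pa-231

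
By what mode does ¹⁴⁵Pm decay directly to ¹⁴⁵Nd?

ΔA = 145 − 145 = 0; ΔZ = 60 − 61 = -1.
A is unchanged and Z drops by 1 — a proton has become a neutron (β⁺ emission or electron capture).

beta-plus decay or electron capture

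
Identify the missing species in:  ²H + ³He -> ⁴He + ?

proton

Conserve mass number: 2 + 3 = 4 + A, so A = 1.
Conserve atomic number: 1 + 2 = 2 + Z, so Z = 1.
A = 1 and Z = 1 is ¹H — a proton.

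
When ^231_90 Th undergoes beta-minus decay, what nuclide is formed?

Pa-231

Beta-minus decay: mass number changes by +0, atomic number by +1.
A: 231 = 231; Z: 90 + 1 = 91.
Z = 91 is protactinium, so the daughter is ^231_91 Pa.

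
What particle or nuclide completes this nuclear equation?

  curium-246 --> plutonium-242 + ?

Conserve mass number: 246 = 242 + A, so A = 4.
Conserve atomic number: 96 = 94 + Z, so Z = 2.
A = 4 and Z = 2 is helium-4 — an alpha particle.

alpha particle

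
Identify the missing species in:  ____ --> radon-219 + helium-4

Ra-223

Conserve mass number: A = 219 + 4, so A = 223.
Conserve atomic number: Z = 86 + 2, so Z = 88.
Z = 88 is radium, so the species is radium-223.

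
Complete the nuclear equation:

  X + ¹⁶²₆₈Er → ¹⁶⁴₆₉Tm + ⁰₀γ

Conserve mass number: A + 162 = 164 + 0, so A = 2.
Conserve atomic number: Z + 68 = 69 + 0, so Z = 1.
A = 2 and Z = 1 is ²₁H — a deuteron.

deuteron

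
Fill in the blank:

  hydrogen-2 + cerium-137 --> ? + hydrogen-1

Ce-138

Conserve mass number: 2 + 137 = A + 1, so A = 138.
Conserve atomic number: 1 + 58 = Z + 1, so Z = 58.
Z = 58 is cerium, so the species is cerium-138.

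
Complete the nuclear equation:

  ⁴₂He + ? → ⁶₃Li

deuteron

Conserve mass number: 4 + A = 6, so A = 2.
Conserve atomic number: 2 + Z = 3, so Z = 1.
A = 2 and Z = 1 is ²₁H — a deuteron.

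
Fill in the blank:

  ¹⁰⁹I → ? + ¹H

Te-108

Conserve mass number: 109 = A + 1, so A = 108.
Conserve atomic number: 53 = Z + 1, so Z = 52.
Z = 52 is tellurium, so the species is ¹⁰⁸Te.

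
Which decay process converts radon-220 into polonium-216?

alpha decay

ΔA = 216 − 220 = -4; ΔZ = 84 − 86 = -2.
A drops by 4 and Z drops by 2 — the signature of alpha emission.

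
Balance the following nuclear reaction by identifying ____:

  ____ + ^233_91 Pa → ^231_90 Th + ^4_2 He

deuteron

Conserve mass number: A + 233 = 231 + 4, so A = 2.
Conserve atomic number: Z + 91 = 90 + 2, so Z = 1.
A = 2 and Z = 1 is ^2_1 H — a deuteron.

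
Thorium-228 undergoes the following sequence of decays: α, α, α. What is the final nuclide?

Start: (A, Z) = (228, 90).
After α: (224, 88).
After α: (220, 86).
After α: (216, 84).
Z = 84 is polonium.

Po-216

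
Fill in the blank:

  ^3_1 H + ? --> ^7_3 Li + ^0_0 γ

alpha particle

Conserve mass number: 3 + A = 7 + 0, so A = 4.
Conserve atomic number: 1 + Z = 3 + 0, so Z = 2.
A = 4 and Z = 2 is ^4_2 He — an alpha particle.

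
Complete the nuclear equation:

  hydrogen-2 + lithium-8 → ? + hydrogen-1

Conserve mass number: 2 + 8 = A + 1, so A = 9.
Conserve atomic number: 1 + 3 = Z + 1, so Z = 3.
Z = 3 is lithium, so the species is lithium-9.

Li-9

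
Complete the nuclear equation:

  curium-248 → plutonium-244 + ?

alpha particle

Conserve mass number: 248 = 244 + A, so A = 4.
Conserve atomic number: 96 = 94 + Z, so Z = 2.
A = 4 and Z = 2 is helium-4 — an alpha particle.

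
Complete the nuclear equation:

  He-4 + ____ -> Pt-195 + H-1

Conserve mass number: 4 + A = 195 + 1, so A = 192.
Conserve atomic number: 2 + Z = 78 + 1, so Z = 77.
Z = 77 is iridium, so the species is Ir-192.

Ir-192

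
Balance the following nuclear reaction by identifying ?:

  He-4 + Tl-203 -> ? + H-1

Conserve mass number: 4 + 203 = A + 1, so A = 206.
Conserve atomic number: 2 + 81 = Z + 1, so Z = 82.
Z = 82 is lead, so the species is Pb-206.

Pb-206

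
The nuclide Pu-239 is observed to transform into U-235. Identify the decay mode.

alpha decay

ΔA = 235 − 239 = -4; ΔZ = 92 − 94 = -2.
A drops by 4 and Z drops by 2 — the signature of alpha emission.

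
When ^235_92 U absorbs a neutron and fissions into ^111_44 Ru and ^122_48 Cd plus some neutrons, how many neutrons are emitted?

3

Conserve mass number: 236 = 111 + 122 + k, so k = 236 − 233 = 3.
Check atomic number: 92 = 44 + 48 + 0 = 92. ✓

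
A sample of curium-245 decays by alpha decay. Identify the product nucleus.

Alpha decay: mass number changes by -4, atomic number by -2.
A: 245 − 4 = 241; Z: 96 − 2 = 94.
Z = 94 is plutonium, so the daughter is plutonium-241.

Pu-241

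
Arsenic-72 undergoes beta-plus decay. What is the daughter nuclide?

Beta-plus decay: mass number changes by +0, atomic number by -1.
A: 72 = 72; Z: 33 − 1 = 32.
Z = 32 is germanium, so the daughter is germanium-72.

Ge-72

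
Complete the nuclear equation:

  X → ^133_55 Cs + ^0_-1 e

Conserve mass number: A = 133 + 0, so A = 133.
Conserve atomic number: Z = 55 − 1, so Z = 54.
Z = 54 is xenon, so the species is ^133_54 Xe.

Xe-133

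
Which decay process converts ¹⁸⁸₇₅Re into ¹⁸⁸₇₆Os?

beta-minus decay

ΔA = 188 − 188 = 0; ΔZ = 76 − 75 = +1.
A is unchanged and Z rises by 1 — a neutron has become a proton (β⁻ decay).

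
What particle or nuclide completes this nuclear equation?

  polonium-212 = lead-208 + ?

alpha particle

Conserve mass number: 212 = 208 + A, so A = 4.
Conserve atomic number: 84 = 82 + Z, so Z = 2.
A = 4 and Z = 2 is helium-4 — an alpha particle.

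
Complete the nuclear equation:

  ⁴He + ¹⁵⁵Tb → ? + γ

Conserve mass number: 4 + 155 = A + 0, so A = 159.
Conserve atomic number: 2 + 65 = Z + 0, so Z = 67.
Z = 67 is holmium, so the species is ¹⁵⁹Ho.

Ho-159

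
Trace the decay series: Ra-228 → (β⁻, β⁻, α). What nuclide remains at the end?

Ra-224

Start: (A, Z) = (228, 88).
After β⁻: (228, 89).
After β⁻: (228, 90).
After α: (224, 88).
Z = 88 is radium.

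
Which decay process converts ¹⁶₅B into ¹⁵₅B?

ΔA = 15 − 16 = -1; ΔZ = 5 − 5 = +0.
A drops by 1 with Z unchanged — a neutron was emitted.

neutron emission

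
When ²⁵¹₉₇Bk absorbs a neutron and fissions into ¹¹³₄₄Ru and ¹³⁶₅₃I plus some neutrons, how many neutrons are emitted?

Conserve mass number: 252 = 113 + 136 + k, so k = 252 − 249 = 3.
Check atomic number: 97 = 44 + 53 + 0 = 97. ✓

3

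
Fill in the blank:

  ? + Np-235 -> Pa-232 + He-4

Conserve mass number: A + 235 = 232 + 4, so A = 1.
Conserve atomic number: Z + 93 = 91 + 2, so Z = 0.
A = 1 and Z = 0 is n — a neutron.

neutron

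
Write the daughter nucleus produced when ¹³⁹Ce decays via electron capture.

La-139

Electron capture: mass number changes by +0, atomic number by -1.
A: 139 = 139; Z: 58 − 1 = 57.
Z = 57 is lanthanum, so the daughter is ¹³⁹La.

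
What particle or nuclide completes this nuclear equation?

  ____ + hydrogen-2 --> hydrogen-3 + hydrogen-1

Conserve mass number: A + 2 = 3 + 1, so A = 2.
Conserve atomic number: Z + 1 = 1 + 1, so Z = 1.
A = 2 and Z = 1 is hydrogen-2 — a deuteron.

deuteron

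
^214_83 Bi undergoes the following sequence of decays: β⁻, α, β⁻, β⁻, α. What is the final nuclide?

Start: (A, Z) = (214, 83).
After β⁻: (214, 84).
After α: (210, 82).
After β⁻: (210, 83).
After β⁻: (210, 84).
After α: (206, 82).
Z = 82 is lead.

Pb-206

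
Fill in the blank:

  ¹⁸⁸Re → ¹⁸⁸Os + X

beta-minus particle

Conserve mass number: 188 = 188 + A, so A = 0.
Conserve atomic number: 75 = 76 + Z, so Z = -1.
A = 0 and Z = -1 is e⁻ — a beta-minus particle.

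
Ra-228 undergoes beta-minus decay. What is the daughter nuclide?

Ac-228

Beta-minus decay: mass number changes by +0, atomic number by +1.
A: 228 = 228; Z: 88 + 1 = 89.
Z = 89 is actinium, so the daughter is Ac-228.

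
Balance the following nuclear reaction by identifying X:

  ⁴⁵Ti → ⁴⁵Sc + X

Conserve mass number: 45 = 45 + A, so A = 0.
Conserve atomic number: 22 = 21 + Z, so Z = 1.
A = 0 and Z = 1 is e⁺ — a positron.

positron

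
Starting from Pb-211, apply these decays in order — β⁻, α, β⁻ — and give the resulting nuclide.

Start: (A, Z) = (211, 82).
After β⁻: (211, 83).
After α: (207, 81).
After β⁻: (207, 82).
Z = 82 is lead.

Pb-207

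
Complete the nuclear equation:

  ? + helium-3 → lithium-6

triton

Conserve mass number: A + 3 = 6, so A = 3.
Conserve atomic number: Z + 2 = 3, so Z = 1.
A = 3 and Z = 1 is hydrogen-3 — a triton.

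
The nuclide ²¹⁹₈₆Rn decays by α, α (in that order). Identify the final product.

Start: (A, Z) = (219, 86).
After α: (215, 84).
After α: (211, 82).
Z = 82 is lead.

Pb-211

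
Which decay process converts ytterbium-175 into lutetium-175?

beta-minus decay

ΔA = 175 − 175 = 0; ΔZ = 71 − 70 = +1.
A is unchanged and Z rises by 1 — a neutron has become a proton (β⁻ decay).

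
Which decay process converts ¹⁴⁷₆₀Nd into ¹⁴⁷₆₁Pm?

beta-minus decay

ΔA = 147 − 147 = 0; ΔZ = 61 − 60 = +1.
A is unchanged and Z rises by 1 — a neutron has become a proton (β⁻ decay).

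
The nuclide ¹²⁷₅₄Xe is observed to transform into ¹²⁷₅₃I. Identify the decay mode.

ΔA = 127 − 127 = 0; ΔZ = 53 − 54 = -1.
A is unchanged and Z drops by 1 — a proton has become a neutron (β⁺ emission or electron capture).

beta-plus decay or electron capture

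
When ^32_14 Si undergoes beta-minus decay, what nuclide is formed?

P-32

Beta-minus decay: mass number changes by +0, atomic number by +1.
A: 32 = 32; Z: 14 + 1 = 15.
Z = 15 is phosphorus, so the daughter is ^32_15 P.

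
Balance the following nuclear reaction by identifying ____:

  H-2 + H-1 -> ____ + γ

Conserve mass number: 2 + 1 = A + 0, so A = 3.
Conserve atomic number: 1 + 1 = Z + 0, so Z = 2.
Z = 2 is helium, so the species is He-3.

He-3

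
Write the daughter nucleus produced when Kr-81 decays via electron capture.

Br-81

Electron capture: mass number changes by +0, atomic number by -1.
A: 81 = 81; Z: 36 − 1 = 35.
Z = 35 is bromine, so the daughter is Br-81.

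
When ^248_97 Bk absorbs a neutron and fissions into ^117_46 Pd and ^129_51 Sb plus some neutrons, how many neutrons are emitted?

3

Conserve mass number: 249 = 117 + 129 + k, so k = 249 − 246 = 3.
Check atomic number: 97 = 46 + 51 + 0 = 97. ✓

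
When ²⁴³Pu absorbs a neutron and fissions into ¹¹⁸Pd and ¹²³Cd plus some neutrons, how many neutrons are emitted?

3

Conserve mass number: 244 = 118 + 123 + k, so k = 244 − 241 = 3.
Check atomic number: 94 = 46 + 48 + 0 = 94. ✓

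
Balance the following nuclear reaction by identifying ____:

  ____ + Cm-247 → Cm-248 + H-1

deuteron

Conserve mass number: A + 247 = 248 + 1, so A = 2.
Conserve atomic number: Z + 96 = 96 + 1, so Z = 1.
A = 2 and Z = 1 is H-2 — a deuteron.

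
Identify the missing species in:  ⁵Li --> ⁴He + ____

Conserve mass number: 5 = 4 + A, so A = 1.
Conserve atomic number: 3 = 2 + Z, so Z = 1.
A = 1 and Z = 1 is ¹H — a proton.

proton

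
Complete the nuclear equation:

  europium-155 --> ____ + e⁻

Conserve mass number: 155 = A + 0, so A = 155.
Conserve atomic number: 63 = Z − 1, so Z = 64.
Z = 64 is gadolinium, so the species is gadolinium-155.

Gd-155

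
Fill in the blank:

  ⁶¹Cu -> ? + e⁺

Ni-61

Conserve mass number: 61 = A + 0, so A = 61.
Conserve atomic number: 29 = Z + 1, so Z = 28.
Z = 28 is nickel, so the species is ⁶¹Ni.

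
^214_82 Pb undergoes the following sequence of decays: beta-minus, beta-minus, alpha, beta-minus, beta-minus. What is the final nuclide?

Po-210

Start: (A, Z) = (214, 82).
After β⁻: (214, 83).
After β⁻: (214, 84).
After α: (210, 82).
After β⁻: (210, 83).
After β⁻: (210, 84).
Z = 84 is polonium.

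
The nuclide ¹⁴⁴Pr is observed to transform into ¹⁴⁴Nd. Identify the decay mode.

beta-minus decay

ΔA = 144 − 144 = 0; ΔZ = 60 − 59 = +1.
A is unchanged and Z rises by 1 — a neutron has become a proton (β⁻ decay).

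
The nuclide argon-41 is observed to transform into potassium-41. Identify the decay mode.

beta-minus decay

ΔA = 41 − 41 = 0; ΔZ = 19 − 18 = +1.
A is unchanged and Z rises by 1 — a neutron has become a proton (β⁻ decay).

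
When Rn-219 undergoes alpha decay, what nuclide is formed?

Po-215

Alpha decay: mass number changes by -4, atomic number by -2.
A: 219 − 4 = 215; Z: 86 − 2 = 84.
Z = 84 is polonium, so the daughter is Po-215.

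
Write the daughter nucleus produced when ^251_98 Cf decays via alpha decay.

Cm-247

Alpha decay: mass number changes by -4, atomic number by -2.
A: 251 − 4 = 247; Z: 98 − 2 = 96.
Z = 96 is curium, so the daughter is ^247_96 Cm.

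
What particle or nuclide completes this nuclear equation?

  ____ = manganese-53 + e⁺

Fe-53

Conserve mass number: A = 53 + 0, so A = 53.
Conserve atomic number: Z = 25 + 1, so Z = 26.
Z = 26 is iron, so the species is iron-53.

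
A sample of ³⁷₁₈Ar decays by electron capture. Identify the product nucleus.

Electron capture: mass number changes by +0, atomic number by -1.
A: 37 = 37; Z: 18 − 1 = 17.
Z = 17 is chlorine, so the daughter is ³⁷₁₇Cl.

Cl-37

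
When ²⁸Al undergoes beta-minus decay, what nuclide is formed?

Beta-minus decay: mass number changes by +0, atomic number by +1.
A: 28 = 28; Z: 13 + 1 = 14.
Z = 14 is silicon, so the daughter is ²⁸Si.

Si-28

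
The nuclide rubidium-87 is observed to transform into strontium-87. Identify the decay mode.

beta-minus decay

ΔA = 87 − 87 = 0; ΔZ = 38 − 37 = +1.
A is unchanged and Z rises by 1 — a neutron has become a proton (β⁻ decay).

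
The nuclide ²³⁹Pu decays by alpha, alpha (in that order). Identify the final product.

Start: (A, Z) = (239, 94).
After α: (235, 92).
After α: (231, 90).
Z = 90 is thorium.

Th-231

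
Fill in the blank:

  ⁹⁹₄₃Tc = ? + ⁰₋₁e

Ru-99

Conserve mass number: 99 = A + 0, so A = 99.
Conserve atomic number: 43 = Z − 1, so Z = 44.
Z = 44 is ruthenium, so the species is ⁹⁹₄₄Ru.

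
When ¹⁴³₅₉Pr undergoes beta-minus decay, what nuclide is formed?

Beta-minus decay: mass number changes by +0, atomic number by +1.
A: 143 = 143; Z: 59 + 1 = 60.
Z = 60 is neodymium, so the daughter is ¹⁴³₆₀Nd.

Nd-143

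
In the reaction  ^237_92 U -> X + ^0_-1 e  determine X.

Conserve mass number: 237 = A + 0, so A = 237.
Conserve atomic number: 92 = Z − 1, so Z = 93.
Z = 93 is neptunium, so the species is ^237_93 Np.

Np-237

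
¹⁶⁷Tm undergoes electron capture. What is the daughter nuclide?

Electron capture: mass number changes by +0, atomic number by -1.
A: 167 = 167; Z: 69 − 1 = 68.
Z = 68 is erbium, so the daughter is ¹⁶⁷Er.

Er-167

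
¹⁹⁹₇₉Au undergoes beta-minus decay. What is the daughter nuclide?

Hg-199

Beta-minus decay: mass number changes by +0, atomic number by +1.
A: 199 = 199; Z: 79 + 1 = 80.
Z = 80 is mercury, so the daughter is ¹⁹⁹₈₀Hg.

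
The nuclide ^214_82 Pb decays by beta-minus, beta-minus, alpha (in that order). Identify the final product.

Start: (A, Z) = (214, 82).
After β⁻: (214, 83).
After β⁻: (214, 84).
After α: (210, 82).
Z = 82 is lead.

Pb-210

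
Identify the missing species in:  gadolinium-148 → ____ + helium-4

Sm-144

Conserve mass number: 148 = A + 4, so A = 144.
Conserve atomic number: 64 = Z + 2, so Z = 62.
Z = 62 is samarium, so the species is samarium-144.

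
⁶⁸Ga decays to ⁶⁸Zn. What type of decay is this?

beta-plus decay or electron capture

ΔA = 68 − 68 = 0; ΔZ = 30 − 31 = -1.
A is unchanged and Z drops by 1 — a proton has become a neutron (β⁺ emission or electron capture).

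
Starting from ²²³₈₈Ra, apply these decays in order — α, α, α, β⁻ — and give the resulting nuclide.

Start: (A, Z) = (223, 88).
After α: (219, 86).
After α: (215, 84).
After α: (211, 82).
After β⁻: (211, 83).
Z = 83 is bismuth.

Bi-211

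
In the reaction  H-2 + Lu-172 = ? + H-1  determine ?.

Conserve mass number: 2 + 172 = A + 1, so A = 173.
Conserve atomic number: 1 + 71 = Z + 1, so Z = 71.
Z = 71 is lutetium, so the species is Lu-173.

Lu-173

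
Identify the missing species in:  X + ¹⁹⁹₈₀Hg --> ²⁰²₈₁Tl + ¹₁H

Conserve mass number: A + 199 = 202 + 1, so A = 4.
Conserve atomic number: Z + 80 = 81 + 1, so Z = 2.
A = 4 and Z = 2 is ⁴₂He — an alpha particle.

alpha particle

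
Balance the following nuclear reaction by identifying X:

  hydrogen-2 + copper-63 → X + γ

Conserve mass number: 2 + 63 = A + 0, so A = 65.
Conserve atomic number: 1 + 29 = Z + 0, so Z = 30.
Z = 30 is zinc, so the species is zinc-65.

Zn-65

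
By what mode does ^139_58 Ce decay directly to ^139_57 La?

beta-plus decay or electron capture

ΔA = 139 − 139 = 0; ΔZ = 57 − 58 = -1.
A is unchanged and Z drops by 1 — a proton has become a neutron (β⁺ emission or electron capture).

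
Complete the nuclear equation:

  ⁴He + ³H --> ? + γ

Conserve mass number: 4 + 3 = A + 0, so A = 7.
Conserve atomic number: 2 + 1 = Z + 0, so Z = 3.
Z = 3 is lithium, so the species is ⁷Li.

Li-7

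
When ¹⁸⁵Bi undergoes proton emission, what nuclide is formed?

Proton emission: mass number changes by -1, atomic number by -1.
A: 185 − 1 = 184; Z: 83 − 1 = 82.
Z = 82 is lead, so the daughter is ¹⁸⁴Pb.

Pb-184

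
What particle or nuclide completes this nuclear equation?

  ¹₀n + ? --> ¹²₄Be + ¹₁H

Conserve mass number: 1 + A = 12 + 1, so A = 12.
Conserve atomic number: 0 + Z = 4 + 1, so Z = 5.
Z = 5 is boron, so the species is ¹²₅B.

B-12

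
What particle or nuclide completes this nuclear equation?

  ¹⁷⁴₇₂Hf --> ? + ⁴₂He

Yb-170

Conserve mass number: 174 = A + 4, so A = 170.
Conserve atomic number: 72 = Z + 2, so Z = 70.
Z = 70 is ytterbium, so the species is ¹⁷⁰₇₀Yb.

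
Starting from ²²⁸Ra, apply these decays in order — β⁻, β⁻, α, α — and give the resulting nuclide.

Start: (A, Z) = (228, 88).
After β⁻: (228, 89).
After β⁻: (228, 90).
After α: (224, 88).
After α: (220, 86).
Z = 86 is radon.

Rn-220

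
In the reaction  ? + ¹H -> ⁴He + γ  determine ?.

Conserve mass number: A + 1 = 4 + 0, so A = 3.
Conserve atomic number: Z + 1 = 2 + 0, so Z = 1.
A = 3 and Z = 1 is ³H — a triton.

triton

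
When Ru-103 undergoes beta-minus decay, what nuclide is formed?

Rh-103

Beta-minus decay: mass number changes by +0, atomic number by +1.
A: 103 = 103; Z: 44 + 1 = 45.
Z = 45 is rhodium, so the daughter is Rh-103.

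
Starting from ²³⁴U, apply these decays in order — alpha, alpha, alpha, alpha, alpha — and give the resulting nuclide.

Pb-214

Start: (A, Z) = (234, 92).
After α: (230, 90).
After α: (226, 88).
After α: (222, 86).
After α: (218, 84).
After α: (214, 82).
Z = 82 is lead.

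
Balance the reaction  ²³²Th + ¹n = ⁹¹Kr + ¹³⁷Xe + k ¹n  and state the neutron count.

Conserve mass number: 233 = 91 + 137 + k, so k = 233 − 228 = 5.
Check atomic number: 90 = 36 + 54 + 0 = 90. ✓

5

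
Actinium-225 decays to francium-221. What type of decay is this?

alpha decay

ΔA = 221 − 225 = -4; ΔZ = 87 − 89 = -2.
A drops by 4 and Z drops by 2 — the signature of alpha emission.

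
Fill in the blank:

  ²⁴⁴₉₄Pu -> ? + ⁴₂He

Conserve mass number: 244 = A + 4, so A = 240.
Conserve atomic number: 94 = Z + 2, so Z = 92.
Z = 92 is uranium, so the species is ²⁴⁰₉₂U.

U-240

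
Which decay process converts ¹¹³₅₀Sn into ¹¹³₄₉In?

beta-plus decay or electron capture

ΔA = 113 − 113 = 0; ΔZ = 49 − 50 = -1.
A is unchanged and Z drops by 1 — a proton has become a neutron (β⁺ emission or electron capture).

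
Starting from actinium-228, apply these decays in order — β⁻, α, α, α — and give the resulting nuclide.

Start: (A, Z) = (228, 89).
After β⁻: (228, 90).
After α: (224, 88).
After α: (220, 86).
After α: (216, 84).
Z = 84 is polonium.

Po-216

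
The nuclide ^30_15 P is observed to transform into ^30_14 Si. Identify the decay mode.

ΔA = 30 − 30 = 0; ΔZ = 14 − 15 = -1.
A is unchanged and Z drops by 1 — a proton has become a neutron (β⁺ emission or electron capture).

beta-plus decay or electron capture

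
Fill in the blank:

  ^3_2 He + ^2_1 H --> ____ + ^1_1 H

Conserve mass number: 3 + 2 = A + 1, so A = 4.
Conserve atomic number: 2 + 1 = Z + 1, so Z = 2.
A = 4 and Z = 2 is ^4_2 He — an alpha particle.

He-4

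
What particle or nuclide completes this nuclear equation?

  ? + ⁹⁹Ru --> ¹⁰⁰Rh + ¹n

deuteron

Conserve mass number: A + 99 = 100 + 1, so A = 2.
Conserve atomic number: Z + 44 = 45 + 0, so Z = 1.
A = 2 and Z = 1 is ²H — a deuteron.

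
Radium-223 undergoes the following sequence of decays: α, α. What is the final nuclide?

Po-215

Start: (A, Z) = (223, 88).
After α: (219, 86).
After α: (215, 84).
Z = 84 is polonium.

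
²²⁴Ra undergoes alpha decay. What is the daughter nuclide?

Rn-220

Alpha decay: mass number changes by -4, atomic number by -2.
A: 224 − 4 = 220; Z: 88 − 2 = 86.
Z = 86 is radon, so the daughter is ²²⁰Rn.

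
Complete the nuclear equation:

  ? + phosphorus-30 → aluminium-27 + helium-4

Conserve mass number: A + 30 = 27 + 4, so A = 1.
Conserve atomic number: Z + 15 = 13 + 2, so Z = 0.
A = 1 and Z = 0 is neutron — a neutron.

neutron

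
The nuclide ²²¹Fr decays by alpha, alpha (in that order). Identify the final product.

Start: (A, Z) = (221, 87).
After α: (217, 85).
After α: (213, 83).
Z = 83 is bismuth.

Bi-213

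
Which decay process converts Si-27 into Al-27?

ΔA = 27 − 27 = 0; ΔZ = 13 − 14 = -1.
A is unchanged and Z drops by 1 — a proton has become a neutron (β⁺ emission or electron capture).

beta-plus decay or electron capture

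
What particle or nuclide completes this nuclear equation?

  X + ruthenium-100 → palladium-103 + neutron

Conserve mass number: A + 100 = 103 + 1, so A = 4.
Conserve atomic number: Z + 44 = 46 + 0, so Z = 2.
A = 4 and Z = 2 is helium-4 — an alpha particle.

alpha particle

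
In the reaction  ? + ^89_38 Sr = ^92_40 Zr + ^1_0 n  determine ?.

Conserve mass number: A + 89 = 92 + 1, so A = 4.
Conserve atomic number: Z + 38 = 40 + 0, so Z = 2.
A = 4 and Z = 2 is ^4_2 He — an alpha particle.

alpha particle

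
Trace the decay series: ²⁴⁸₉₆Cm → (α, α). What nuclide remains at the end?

Start: (A, Z) = (248, 96).
After α: (244, 94).
After α: (240, 92).
Z = 92 is uranium.

U-240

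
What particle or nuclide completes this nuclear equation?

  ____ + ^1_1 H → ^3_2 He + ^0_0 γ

deuteron

Conserve mass number: A + 1 = 3 + 0, so A = 2.
Conserve atomic number: Z + 1 = 2 + 0, so Z = 1.
A = 2 and Z = 1 is ^2_1 H — a deuteron.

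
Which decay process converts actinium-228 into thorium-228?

ΔA = 228 − 228 = 0; ΔZ = 90 − 89 = +1.
A is unchanged and Z rises by 1 — a neutron has become a proton (β⁻ decay).

beta-minus decay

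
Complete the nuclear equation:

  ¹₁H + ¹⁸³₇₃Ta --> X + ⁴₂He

Hf-180

Conserve mass number: 1 + 183 = A + 4, so A = 180.
Conserve atomic number: 1 + 73 = Z + 2, so Z = 72.
Z = 72 is hafnium, so the species is ¹⁸⁰₇₂Hf.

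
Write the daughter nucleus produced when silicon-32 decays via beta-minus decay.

P-32

Beta-minus decay: mass number changes by +0, atomic number by +1.
A: 32 = 32; Z: 14 + 1 = 15.
Z = 15 is phosphorus, so the daughter is phosphorus-32.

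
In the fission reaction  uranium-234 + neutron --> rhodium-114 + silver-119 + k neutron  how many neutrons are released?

Conserve mass number: 235 = 114 + 119 + k, so k = 235 − 233 = 2.
Check atomic number: 92 = 45 + 47 + 0 = 92. ✓

2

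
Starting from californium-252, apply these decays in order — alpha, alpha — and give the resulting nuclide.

Start: (A, Z) = (252, 98).
After α: (248, 96).
After α: (244, 94).
Z = 94 is plutonium.

Pu-244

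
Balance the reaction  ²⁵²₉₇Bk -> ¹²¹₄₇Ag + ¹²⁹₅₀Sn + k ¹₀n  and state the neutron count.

Conserve mass number: 252 = 121 + 129 + k, so k = 252 − 250 = 2.
Check atomic number: 97 = 47 + 50 + 0 = 97. ✓

2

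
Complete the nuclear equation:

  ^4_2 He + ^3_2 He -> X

Conserve mass number: 4 + 3 = A, so A = 7.
Conserve atomic number: 2 + 2 = Z, so Z = 4.
Z = 4 is beryllium, so the species is ^7_4 Be.

Be-7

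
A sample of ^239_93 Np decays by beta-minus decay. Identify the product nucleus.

Pu-239

Beta-minus decay: mass number changes by +0, atomic number by +1.
A: 239 = 239; Z: 93 + 1 = 94.
Z = 94 is plutonium, so the daughter is ^239_94 Pu.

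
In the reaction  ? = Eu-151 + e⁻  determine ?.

Sm-151

Conserve mass number: A = 151 + 0, so A = 151.
Conserve atomic number: Z = 63 − 1, so Z = 62.
Z = 62 is samarium, so the species is Sm-151.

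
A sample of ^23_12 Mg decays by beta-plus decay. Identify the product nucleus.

Beta-plus decay: mass number changes by +0, atomic number by -1.
A: 23 = 23; Z: 12 − 1 = 11.
Z = 11 is sodium, so the daughter is ^23_11 Na.

Na-23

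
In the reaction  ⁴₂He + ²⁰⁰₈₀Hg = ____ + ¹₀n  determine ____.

Pb-203

Conserve mass number: 4 + 200 = A + 1, so A = 203.
Conserve atomic number: 2 + 80 = Z + 0, so Z = 82.
Z = 82 is lead, so the species is ²⁰³₈₂Pb.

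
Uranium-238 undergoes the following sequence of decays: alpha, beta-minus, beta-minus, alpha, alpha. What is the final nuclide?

Start: (A, Z) = (238, 92).
After α: (234, 90).
After β⁻: (234, 91).
After β⁻: (234, 92).
After α: (230, 90).
After α: (226, 88).
Z = 88 is radium.

Ra-226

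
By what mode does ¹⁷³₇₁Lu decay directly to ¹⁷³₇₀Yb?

beta-plus decay or electron capture

ΔA = 173 − 173 = 0; ΔZ = 70 − 71 = -1.
A is unchanged and Z drops by 1 — a proton has become a neutron (β⁺ emission or electron capture).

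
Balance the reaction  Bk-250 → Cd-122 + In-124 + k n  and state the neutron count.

Conserve mass number: 250 = 122 + 124 + k, so k = 250 − 246 = 4.
Check atomic number: 97 = 48 + 49 + 0 = 97. ✓

4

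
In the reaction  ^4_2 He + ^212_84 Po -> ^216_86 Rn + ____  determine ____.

Conserve mass number: 4 + 212 = 216 + A, so A = 0.
Conserve atomic number: 2 + 84 = 86 + Z, so Z = 0.
A = 0 and Z = 0 is ^0_0 γ — a gamma ray.

gamma ray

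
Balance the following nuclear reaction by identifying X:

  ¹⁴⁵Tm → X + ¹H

Er-144

Conserve mass number: 145 = A + 1, so A = 144.
Conserve atomic number: 69 = Z + 1, so Z = 68.
Z = 68 is erbium, so the species is ¹⁴⁴Er.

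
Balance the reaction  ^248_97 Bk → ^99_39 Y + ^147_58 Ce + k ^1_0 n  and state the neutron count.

2

Conserve mass number: 248 = 99 + 147 + k, so k = 248 − 246 = 2.
Check atomic number: 97 = 39 + 58 + 0 = 97. ✓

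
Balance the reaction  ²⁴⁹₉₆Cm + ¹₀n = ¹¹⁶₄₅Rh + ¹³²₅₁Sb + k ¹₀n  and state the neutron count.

2

Conserve mass number: 250 = 116 + 132 + k, so k = 250 − 248 = 2.
Check atomic number: 96 = 45 + 51 + 0 = 96. ✓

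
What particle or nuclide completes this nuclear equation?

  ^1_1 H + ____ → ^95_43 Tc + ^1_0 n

Conserve mass number: 1 + A = 95 + 1, so A = 95.
Conserve atomic number: 1 + Z = 43 + 0, so Z = 42.
Z = 42 is molybdenum, so the species is ^95_42 Mo.

Mo-95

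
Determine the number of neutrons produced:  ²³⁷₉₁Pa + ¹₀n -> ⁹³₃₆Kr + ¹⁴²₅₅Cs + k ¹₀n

Conserve mass number: 238 = 93 + 142 + k, so k = 238 − 235 = 3.
Check atomic number: 91 = 36 + 55 + 0 = 91. ✓

3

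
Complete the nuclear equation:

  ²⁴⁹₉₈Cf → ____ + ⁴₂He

Cm-245

Conserve mass number: 249 = A + 4, so A = 245.
Conserve atomic number: 98 = Z + 2, so Z = 96.
Z = 96 is curium, so the species is ²⁴⁵₉₆Cm.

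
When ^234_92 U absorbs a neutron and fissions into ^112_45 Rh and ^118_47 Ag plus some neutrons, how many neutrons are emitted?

5

Conserve mass number: 235 = 112 + 118 + k, so k = 235 − 230 = 5.
Check atomic number: 92 = 45 + 47 + 0 = 92. ✓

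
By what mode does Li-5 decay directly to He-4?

proton emission

ΔA = 4 − 5 = -1; ΔZ = 2 − 3 = -1.
A drops by 1 and Z drops by 1 — a proton was emitted.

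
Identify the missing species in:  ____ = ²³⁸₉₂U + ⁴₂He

Conserve mass number: A = 238 + 4, so A = 242.
Conserve atomic number: Z = 92 + 2, so Z = 94.
Z = 94 is plutonium, so the species is ²⁴²₉₄Pu.

Pu-242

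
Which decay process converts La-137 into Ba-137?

beta-plus decay or electron capture

ΔA = 137 − 137 = 0; ΔZ = 56 − 57 = -1.
A is unchanged and Z drops by 1 — a proton has become a neutron (β⁺ emission or electron capture).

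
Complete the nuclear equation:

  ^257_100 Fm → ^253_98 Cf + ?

alpha particle

Conserve mass number: 257 = 253 + A, so A = 4.
Conserve atomic number: 100 = 98 + Z, so Z = 2.
A = 4 and Z = 2 is ^4_2 He — an alpha particle.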